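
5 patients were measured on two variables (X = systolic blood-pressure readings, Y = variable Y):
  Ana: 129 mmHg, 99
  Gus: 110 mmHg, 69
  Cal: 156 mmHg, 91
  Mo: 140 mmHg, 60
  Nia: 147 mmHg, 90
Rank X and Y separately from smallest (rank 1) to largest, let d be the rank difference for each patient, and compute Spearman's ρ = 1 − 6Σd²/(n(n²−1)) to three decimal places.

0.200

Ranks of variable 1: 2, 1, 5, 3, 4
Ranks of variable 2: 5, 2, 4, 1, 3
d = r₁ − r₂: -3, -1, 1, 2, 1
d²: 9, 1, 1, 4, 1; Σd² = 16
ρ = 1 − 6·16/(5·24) = 1 − 96/120 = 0.200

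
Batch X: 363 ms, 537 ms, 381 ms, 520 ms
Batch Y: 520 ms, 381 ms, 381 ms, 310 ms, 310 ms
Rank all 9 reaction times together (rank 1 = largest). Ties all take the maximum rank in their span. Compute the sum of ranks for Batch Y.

33

Sorted (descending): 537, 520, 520, 381, 381, 381, 363, 310, 310
The 2 values of 520 occupy positions 2–3 → each gets rank 3.
The 3 values of 381 occupy positions 4–6 → each gets rank 6.
The 2 values of 310 occupy positions 8–9 → each gets rank 9.
Batch Y values → pooled ranks: 520→3, 381→6, 381→6, 310→9, 310→9
Rank sum = 3 + 6 + 6 + 9 + 9 = 33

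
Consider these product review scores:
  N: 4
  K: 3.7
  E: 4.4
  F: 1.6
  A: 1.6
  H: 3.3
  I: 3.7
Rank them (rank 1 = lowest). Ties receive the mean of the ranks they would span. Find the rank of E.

7

Sorted (ascending): 1.6, 1.6, 3.3, 3.7, 3.7, 4, 4.4
The 2 values of 1.6 occupy positions 1–2 → average rank (1+2)/2 = 1.5.
The 2 values of 3.7 occupy positions 4–5 → average rank (4+5)/2 = 4.5.
E has value 4.4 → rank 7.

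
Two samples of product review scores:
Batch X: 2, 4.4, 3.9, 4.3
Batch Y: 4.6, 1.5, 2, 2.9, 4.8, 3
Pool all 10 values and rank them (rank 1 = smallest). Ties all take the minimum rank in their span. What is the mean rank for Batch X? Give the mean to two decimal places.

5.75

Sorted (ascending): 1.5, 2, 2, 2.9, 3, 3.9, 4.3, 4.4, 4.6, 4.8
The 2 values of 2 occupy positions 2–3 → each gets rank 2.
Batch X values → pooled ranks: 2→2, 4.4→8, 3.9→6, 4.3→7
Mean rank = (2 + 8 + 6 + 7) / 4 = 5.75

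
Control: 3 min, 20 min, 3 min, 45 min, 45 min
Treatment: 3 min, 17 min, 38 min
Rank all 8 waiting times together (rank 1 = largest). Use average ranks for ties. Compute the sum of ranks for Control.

Sorted (descending): 45, 45, 38, 20, 17, 3, 3, 3
The 2 values of 45 occupy positions 1–2 → average rank (1+2)/2 = 1.5.
The 3 values of 3 occupy positions 6–8 → average rank 7.
Control values → pooled ranks: 3→7, 20→4, 3→7, 45→1.5, 45→1.5
Rank sum = 7 + 4 + 7 + 1.5 + 1.5 = 21

21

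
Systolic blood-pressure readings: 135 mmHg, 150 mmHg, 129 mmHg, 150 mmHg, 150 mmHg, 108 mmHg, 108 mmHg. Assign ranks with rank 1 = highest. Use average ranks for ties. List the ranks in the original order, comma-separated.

Sorted (descending): 150, 150, 150, 135, 129, 108, 108
The 3 values of 150 occupy positions 1–3 → average rank 2.
The 2 values of 108 occupy positions 6–7 → average rank (6+7)/2 = 6.5.

4, 2, 5, 2, 2, 6.5, 6.5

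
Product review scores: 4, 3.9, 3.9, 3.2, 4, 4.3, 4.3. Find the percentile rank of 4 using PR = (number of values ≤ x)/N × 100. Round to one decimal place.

71.4

N = 7.
Strictly below 4: 3. Equal to 4: 2.
PR = 5/7 × 100 = 71.4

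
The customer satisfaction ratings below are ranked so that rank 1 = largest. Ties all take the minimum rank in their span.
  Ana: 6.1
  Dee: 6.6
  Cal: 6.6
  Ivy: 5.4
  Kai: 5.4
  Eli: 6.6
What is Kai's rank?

Sorted (descending): 6.6, 6.6, 6.6, 6.1, 5.4, 5.4
The 3 values of 6.6 occupy positions 1–3 → each gets rank 1.
The 2 values of 5.4 occupy positions 5–6 → each gets rank 5.
Kai has value 5.4 → rank 5.

5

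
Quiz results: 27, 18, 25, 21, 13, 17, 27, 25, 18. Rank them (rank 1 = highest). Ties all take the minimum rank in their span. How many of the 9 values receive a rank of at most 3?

Sorted (descending): 27, 27, 25, 25, 21, 18, 18, 17, 13
The 2 values of 27 occupy positions 1–2 → each gets rank 1.
The 2 values of 25 occupy positions 3–4 → each gets rank 3.
The 2 values of 18 occupy positions 6–7 → each gets rank 6.
Ranks ≤ 3: {1, 1, 3, 3} → 4 values.

4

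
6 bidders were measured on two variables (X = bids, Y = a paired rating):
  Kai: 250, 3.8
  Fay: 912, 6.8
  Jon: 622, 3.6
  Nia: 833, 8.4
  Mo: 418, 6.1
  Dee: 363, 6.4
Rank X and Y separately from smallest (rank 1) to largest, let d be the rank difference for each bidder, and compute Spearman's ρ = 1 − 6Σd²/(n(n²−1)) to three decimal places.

0.543

Ranks of variable 1: 1, 6, 4, 5, 3, 2
Ranks of variable 2: 2, 5, 1, 6, 3, 4
d = r₁ − r₂: -1, 1, 3, -1, 0, -2
d²: 1, 1, 9, 1, 0, 4; Σd² = 16
ρ = 1 − 6·16/(6·35) = 1 − 96/210 = 0.543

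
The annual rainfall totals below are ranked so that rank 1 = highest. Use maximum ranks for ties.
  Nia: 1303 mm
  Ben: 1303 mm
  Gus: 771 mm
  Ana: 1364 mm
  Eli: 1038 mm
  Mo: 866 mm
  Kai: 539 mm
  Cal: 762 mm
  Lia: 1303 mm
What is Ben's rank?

4

Sorted (descending): 1364, 1303, 1303, 1303, 1038, 866, 771, 762, 539
The 3 values of 1303 occupy positions 2–4 → each gets rank 4.
Ben has value 1303 mm → rank 4.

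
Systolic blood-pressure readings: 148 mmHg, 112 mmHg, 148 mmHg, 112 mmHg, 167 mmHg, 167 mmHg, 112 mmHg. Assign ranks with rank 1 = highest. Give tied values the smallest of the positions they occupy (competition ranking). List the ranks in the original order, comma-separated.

3, 5, 3, 5, 1, 1, 5

Sorted (descending): 167, 167, 148, 148, 112, 112, 112
The 2 values of 167 occupy positions 1–2 → each gets rank 1.
The 2 values of 148 occupy positions 3–4 → each gets rank 3.
The 3 values of 112 occupy positions 5–7 → each gets rank 5.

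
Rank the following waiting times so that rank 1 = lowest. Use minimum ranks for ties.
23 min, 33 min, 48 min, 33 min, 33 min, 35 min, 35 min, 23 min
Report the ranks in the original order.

Sorted (ascending): 23, 23, 33, 33, 33, 35, 35, 48
The 2 values of 23 occupy positions 1–2 → each gets rank 1.
The 3 values of 33 occupy positions 3–5 → each gets rank 3.
The 2 values of 35 occupy positions 6–7 → each gets rank 6.

1, 3, 8, 3, 3, 6, 6, 1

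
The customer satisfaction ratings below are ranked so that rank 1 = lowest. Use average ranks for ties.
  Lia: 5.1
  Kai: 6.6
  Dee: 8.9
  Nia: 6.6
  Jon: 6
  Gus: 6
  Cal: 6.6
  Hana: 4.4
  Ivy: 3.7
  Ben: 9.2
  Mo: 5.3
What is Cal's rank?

Sorted (ascending): 3.7, 4.4, 5.1, 5.3, 6, 6, 6.6, 6.6, 6.6, 8.9, 9.2
The 2 values of 6 occupy positions 5–6 → average rank (5+6)/2 = 5.5.
The 3 values of 6.6 occupy positions 7–9 → average rank 8.
Cal has value 6.6 → rank 8.

8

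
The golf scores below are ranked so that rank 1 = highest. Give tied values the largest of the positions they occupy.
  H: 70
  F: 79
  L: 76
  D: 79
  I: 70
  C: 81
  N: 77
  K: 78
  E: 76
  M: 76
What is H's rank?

Sorted (descending): 81, 79, 79, 78, 77, 76, 76, 76, 70, 70
The 2 values of 79 occupy positions 2–3 → each gets rank 3.
The 3 values of 76 occupy positions 6–8 → each gets rank 8.
The 2 values of 70 occupy positions 9–10 → each gets rank 10.
H has value 70 → rank 10.

10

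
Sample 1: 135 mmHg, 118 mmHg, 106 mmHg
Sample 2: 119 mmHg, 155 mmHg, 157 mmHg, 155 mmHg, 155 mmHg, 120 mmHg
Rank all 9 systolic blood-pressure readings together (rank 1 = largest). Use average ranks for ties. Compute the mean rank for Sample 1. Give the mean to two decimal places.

Sorted (descending): 157, 155, 155, 155, 135, 120, 119, 118, 106
The 3 values of 155 occupy positions 2–4 → average rank 3.
Sample 1 values → pooled ranks: 135→5, 118→8, 106→9
Mean rank = (5 + 8 + 9) / 3 = 7.33

7.33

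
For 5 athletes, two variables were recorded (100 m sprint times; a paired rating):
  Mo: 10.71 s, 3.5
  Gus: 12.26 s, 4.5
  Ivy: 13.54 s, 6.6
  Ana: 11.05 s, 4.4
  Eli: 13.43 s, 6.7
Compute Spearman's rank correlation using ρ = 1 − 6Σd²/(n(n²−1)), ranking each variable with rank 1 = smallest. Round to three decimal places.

Ranks of variable 1: 1, 3, 5, 2, 4
Ranks of variable 2: 1, 3, 4, 2, 5
d = r₁ − r₂: 0, 0, 1, 0, -1
d²: 0, 0, 1, 0, 1; Σd² = 2
ρ = 1 − 6·2/(5·24) = 1 − 12/120 = 0.900

0.900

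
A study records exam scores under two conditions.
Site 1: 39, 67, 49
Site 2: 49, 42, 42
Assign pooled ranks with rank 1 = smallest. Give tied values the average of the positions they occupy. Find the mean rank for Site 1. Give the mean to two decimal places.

Sorted (ascending): 39, 42, 42, 49, 49, 67
The 2 values of 42 occupy positions 2–3 → average rank (2+3)/2 = 2.5.
The 2 values of 49 occupy positions 4–5 → average rank (4+5)/2 = 4.5.
Site 1 values → pooled ranks: 39→1, 67→6, 49→4.5
Mean rank = (1 + 6 + 4.5) / 3 = 3.83

3.83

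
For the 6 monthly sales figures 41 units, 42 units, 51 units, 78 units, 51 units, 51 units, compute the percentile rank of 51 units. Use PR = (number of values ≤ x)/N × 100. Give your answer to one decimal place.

N = 6.
Strictly below 51: 2. Equal to 51: 3.
PR = 5/6 × 100 = 83.3

83.3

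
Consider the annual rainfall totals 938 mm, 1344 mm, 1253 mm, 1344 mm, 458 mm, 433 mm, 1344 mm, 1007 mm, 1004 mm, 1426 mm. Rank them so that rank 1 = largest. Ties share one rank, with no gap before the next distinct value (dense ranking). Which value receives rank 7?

458

Sorted (descending): 1426, 1344, 1344, 1344, 1253, 1007, 1004, 938, 458, 433
The 3 values of 1344 share dense rank 2.
Remaining distinct values take the next consecutive integers.
Rank 7 → value 458.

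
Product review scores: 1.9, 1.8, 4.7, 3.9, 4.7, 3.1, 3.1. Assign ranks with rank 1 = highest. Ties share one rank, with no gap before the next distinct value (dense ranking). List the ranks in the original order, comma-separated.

4, 5, 1, 2, 1, 3, 3

Sorted (descending): 4.7, 4.7, 3.9, 3.1, 3.1, 1.9, 1.8
The 2 values of 4.7 share dense rank 1.
The 2 values of 3.1 share dense rank 3.
Remaining distinct values take the next consecutive integers.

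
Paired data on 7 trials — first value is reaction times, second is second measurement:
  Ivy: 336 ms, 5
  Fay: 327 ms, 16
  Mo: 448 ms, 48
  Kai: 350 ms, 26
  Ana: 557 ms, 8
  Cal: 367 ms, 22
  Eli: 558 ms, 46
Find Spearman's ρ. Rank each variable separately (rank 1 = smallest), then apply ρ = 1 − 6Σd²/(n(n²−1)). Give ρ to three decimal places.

Ranks of variable 1: 2, 1, 5, 3, 6, 4, 7
Ranks of variable 2: 1, 3, 7, 5, 2, 4, 6
d = r₁ − r₂: 1, -2, -2, -2, 4, 0, 1
d²: 1, 4, 4, 4, 16, 0, 1; Σd² = 30
ρ = 1 − 6·30/(7·48) = 1 − 180/336 = 0.464

0.464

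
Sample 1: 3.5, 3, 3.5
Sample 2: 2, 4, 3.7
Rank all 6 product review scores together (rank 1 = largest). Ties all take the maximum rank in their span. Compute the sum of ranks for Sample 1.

13

Sorted (descending): 4, 3.7, 3.5, 3.5, 3, 2
The 2 values of 3.5 occupy positions 3–4 → each gets rank 4.
Sample 1 values → pooled ranks: 3.5→4, 3→5, 3.5→4
Rank sum = 4 + 5 + 4 = 13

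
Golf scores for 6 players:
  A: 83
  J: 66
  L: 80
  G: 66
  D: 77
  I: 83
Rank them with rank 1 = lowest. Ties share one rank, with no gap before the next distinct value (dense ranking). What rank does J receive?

1

Sorted (ascending): 66, 66, 77, 80, 83, 83
The 2 values of 66 share dense rank 1.
The 2 values of 83 share dense rank 4.
Remaining distinct values take the next consecutive integers.
J has value 66 → rank 1.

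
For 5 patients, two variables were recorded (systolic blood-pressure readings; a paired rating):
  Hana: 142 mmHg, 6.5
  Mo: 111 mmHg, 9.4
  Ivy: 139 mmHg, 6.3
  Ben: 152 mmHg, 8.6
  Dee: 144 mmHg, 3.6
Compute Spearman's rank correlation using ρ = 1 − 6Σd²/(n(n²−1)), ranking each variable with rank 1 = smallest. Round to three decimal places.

Ranks of variable 1: 3, 1, 2, 5, 4
Ranks of variable 2: 3, 5, 2, 4, 1
d = r₁ − r₂: 0, -4, 0, 1, 3
d²: 0, 16, 0, 1, 9; Σd² = 26
ρ = 1 − 6·26/(5·24) = 1 − 156/120 = -0.300

-0.300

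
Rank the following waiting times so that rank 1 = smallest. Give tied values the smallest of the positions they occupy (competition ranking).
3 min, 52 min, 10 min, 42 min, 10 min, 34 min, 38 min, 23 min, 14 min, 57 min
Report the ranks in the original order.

Sorted (ascending): 3, 10, 10, 14, 23, 34, 38, 42, 52, 57
The 2 values of 10 occupy positions 2–3 → each gets rank 2.

1, 9, 2, 8, 2, 6, 7, 5, 4, 10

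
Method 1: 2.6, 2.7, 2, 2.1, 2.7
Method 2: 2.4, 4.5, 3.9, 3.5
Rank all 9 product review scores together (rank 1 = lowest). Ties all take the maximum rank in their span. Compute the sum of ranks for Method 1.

Sorted (ascending): 2, 2.1, 2.4, 2.6, 2.7, 2.7, 3.5, 3.9, 4.5
The 2 values of 2.7 occupy positions 5–6 → each gets rank 6.
Method 1 values → pooled ranks: 2.6→4, 2.7→6, 2→1, 2.1→2, 2.7→6
Rank sum = 4 + 6 + 1 + 2 + 6 = 19

19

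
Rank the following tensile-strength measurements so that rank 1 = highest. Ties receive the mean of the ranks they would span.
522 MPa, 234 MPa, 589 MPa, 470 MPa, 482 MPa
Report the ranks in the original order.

Sorted (descending): 589, 522, 482, 470, 234
No ties — each value takes its position as its rank.

2, 5, 1, 4, 3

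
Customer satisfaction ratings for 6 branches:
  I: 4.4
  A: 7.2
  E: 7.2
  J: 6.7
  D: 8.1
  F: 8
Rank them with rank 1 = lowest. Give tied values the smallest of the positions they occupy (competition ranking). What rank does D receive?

Sorted (ascending): 4.4, 6.7, 7.2, 7.2, 8, 8.1
The 2 values of 7.2 occupy positions 3–4 → each gets rank 3.
D has value 8.1 → rank 6.

6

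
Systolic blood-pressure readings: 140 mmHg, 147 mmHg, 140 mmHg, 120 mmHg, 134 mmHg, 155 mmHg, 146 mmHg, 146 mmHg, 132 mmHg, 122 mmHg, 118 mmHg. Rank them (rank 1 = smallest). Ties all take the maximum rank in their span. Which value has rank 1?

118

Sorted (ascending): 118, 120, 122, 132, 134, 140, 140, 146, 146, 147, 155
The 2 values of 140 occupy positions 6–7 → each gets rank 7.
The 2 values of 146 occupy positions 8–9 → each gets rank 9.
Rank 1 → value 118.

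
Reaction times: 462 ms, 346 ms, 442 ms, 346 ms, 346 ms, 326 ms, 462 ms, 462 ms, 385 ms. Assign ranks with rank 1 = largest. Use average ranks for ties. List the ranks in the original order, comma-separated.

2, 7, 4, 7, 7, 9, 2, 2, 5

Sorted (descending): 462, 462, 462, 442, 385, 346, 346, 346, 326
The 3 values of 462 occupy positions 1–3 → average rank 2.
The 3 values of 346 occupy positions 6–8 → average rank 7.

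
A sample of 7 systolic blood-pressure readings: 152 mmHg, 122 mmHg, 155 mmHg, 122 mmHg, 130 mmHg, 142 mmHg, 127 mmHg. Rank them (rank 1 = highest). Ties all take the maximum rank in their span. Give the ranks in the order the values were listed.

2, 7, 1, 7, 4, 3, 5

Sorted (descending): 155, 152, 142, 130, 127, 122, 122
The 2 values of 122 occupy positions 6–7 → each gets rank 7.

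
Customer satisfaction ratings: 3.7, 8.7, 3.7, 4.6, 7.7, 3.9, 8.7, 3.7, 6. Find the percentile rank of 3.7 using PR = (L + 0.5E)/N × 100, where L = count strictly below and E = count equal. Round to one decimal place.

N = 9.
Strictly below 3.7: 0. Equal to 3.7: 3.
PR = (0 + 0.5·3)/9 × 100 = 16.7

16.7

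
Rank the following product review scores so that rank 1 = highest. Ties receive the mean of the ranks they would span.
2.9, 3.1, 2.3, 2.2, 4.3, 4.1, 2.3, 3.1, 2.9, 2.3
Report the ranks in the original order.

5.5, 3.5, 8, 10, 1, 2, 8, 3.5, 5.5, 8

Sorted (descending): 4.3, 4.1, 3.1, 3.1, 2.9, 2.9, 2.3, 2.3, 2.3, 2.2
The 2 values of 3.1 occupy positions 3–4 → average rank (3+4)/2 = 3.5.
The 2 values of 2.9 occupy positions 5–6 → average rank (5+6)/2 = 5.5.
The 3 values of 2.3 occupy positions 7–9 → average rank 8.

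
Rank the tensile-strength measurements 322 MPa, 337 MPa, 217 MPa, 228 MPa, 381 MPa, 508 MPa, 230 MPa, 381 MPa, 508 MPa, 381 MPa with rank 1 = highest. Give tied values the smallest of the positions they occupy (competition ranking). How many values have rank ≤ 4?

5

Sorted (descending): 508, 508, 381, 381, 381, 337, 322, 230, 228, 217
The 2 values of 508 occupy positions 1–2 → each gets rank 1.
The 3 values of 381 occupy positions 3–5 → each gets rank 3.
Ranks ≤ 4: {1, 1, 3, 3, 3} → 5 values.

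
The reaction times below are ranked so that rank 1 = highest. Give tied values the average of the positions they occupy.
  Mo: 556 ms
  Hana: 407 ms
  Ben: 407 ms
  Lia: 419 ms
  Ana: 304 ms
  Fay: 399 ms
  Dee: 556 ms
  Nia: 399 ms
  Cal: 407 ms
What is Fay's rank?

Sorted (descending): 556, 556, 419, 407, 407, 407, 399, 399, 304
The 2 values of 556 occupy positions 1–2 → average rank (1+2)/2 = 1.5.
The 3 values of 407 occupy positions 4–6 → average rank 5.
The 2 values of 399 occupy positions 7–8 → average rank (7+8)/2 = 7.5.
Fay has value 399 ms → rank 7.5.

7.5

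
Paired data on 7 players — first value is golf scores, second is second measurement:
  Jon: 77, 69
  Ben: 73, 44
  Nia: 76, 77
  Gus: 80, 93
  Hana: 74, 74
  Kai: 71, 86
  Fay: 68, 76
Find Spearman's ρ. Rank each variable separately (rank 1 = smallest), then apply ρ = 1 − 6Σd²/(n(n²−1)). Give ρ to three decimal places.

Ranks of variable 1: 6, 3, 5, 7, 4, 2, 1
Ranks of variable 2: 2, 1, 5, 7, 3, 6, 4
d = r₁ − r₂: 4, 2, 0, 0, 1, -4, -3
d²: 16, 4, 0, 0, 1, 16, 9; Σd² = 46
ρ = 1 − 6·46/(7·48) = 1 − 276/336 = 0.179

0.179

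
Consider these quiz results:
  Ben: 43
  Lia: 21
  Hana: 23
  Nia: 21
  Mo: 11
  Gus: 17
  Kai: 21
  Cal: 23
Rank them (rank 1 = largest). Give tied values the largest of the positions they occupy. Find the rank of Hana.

3

Sorted (descending): 43, 23, 23, 21, 21, 21, 17, 11
The 2 values of 23 occupy positions 2–3 → each gets rank 3.
The 3 values of 21 occupy positions 4–6 → each gets rank 6.
Hana has value 23 → rank 3.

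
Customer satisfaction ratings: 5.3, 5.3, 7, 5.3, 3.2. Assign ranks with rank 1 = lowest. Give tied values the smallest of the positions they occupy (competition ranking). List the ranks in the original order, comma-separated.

Sorted (ascending): 3.2, 5.3, 5.3, 5.3, 7
The 3 values of 5.3 occupy positions 2–4 → each gets rank 2.

2, 2, 5, 2, 1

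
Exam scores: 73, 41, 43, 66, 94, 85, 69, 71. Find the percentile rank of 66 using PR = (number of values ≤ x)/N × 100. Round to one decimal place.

37.5

N = 8.
Strictly below 66: 2. Equal to 66: 1.
PR = 3/8 × 100 = 37.5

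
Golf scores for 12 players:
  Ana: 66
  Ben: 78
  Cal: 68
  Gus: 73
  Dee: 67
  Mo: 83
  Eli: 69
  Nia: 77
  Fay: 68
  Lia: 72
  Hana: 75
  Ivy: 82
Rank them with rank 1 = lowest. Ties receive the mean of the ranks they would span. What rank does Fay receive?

Sorted (ascending): 66, 67, 68, 68, 69, 72, 73, 75, 77, 78, 82, 83
The 2 values of 68 occupy positions 3–4 → average rank (3+4)/2 = 3.5.
Fay has value 68 → rank 3.5.

3.5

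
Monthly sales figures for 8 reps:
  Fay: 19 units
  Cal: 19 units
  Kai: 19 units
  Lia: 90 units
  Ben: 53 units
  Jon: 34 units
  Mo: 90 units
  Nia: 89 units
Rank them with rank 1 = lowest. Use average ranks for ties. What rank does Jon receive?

4

Sorted (ascending): 19, 19, 19, 34, 53, 89, 90, 90
The 3 values of 19 occupy positions 1–3 → average rank 2.
The 2 values of 90 occupy positions 7–8 → average rank (7+8)/2 = 7.5.
Jon has value 34 units → rank 4.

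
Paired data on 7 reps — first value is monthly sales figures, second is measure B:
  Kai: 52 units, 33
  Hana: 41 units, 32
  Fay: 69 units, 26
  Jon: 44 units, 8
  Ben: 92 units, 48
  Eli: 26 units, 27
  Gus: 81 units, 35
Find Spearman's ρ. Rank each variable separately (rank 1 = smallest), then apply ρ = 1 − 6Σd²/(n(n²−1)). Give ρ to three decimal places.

Ranks of variable 1: 4, 2, 5, 3, 7, 1, 6
Ranks of variable 2: 5, 4, 2, 1, 7, 3, 6
d = r₁ − r₂: -1, -2, 3, 2, 0, -2, 0
d²: 1, 4, 9, 4, 0, 4, 0; Σd² = 22
ρ = 1 − 6·22/(7·48) = 1 − 132/336 = 0.607

0.607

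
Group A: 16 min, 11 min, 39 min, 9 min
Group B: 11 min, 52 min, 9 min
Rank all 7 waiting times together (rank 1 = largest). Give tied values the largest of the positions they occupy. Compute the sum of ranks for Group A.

Sorted (descending): 52, 39, 16, 11, 11, 9, 9
The 2 values of 11 occupy positions 4–5 → each gets rank 5.
The 2 values of 9 occupy positions 6–7 → each gets rank 7.
Group A values → pooled ranks: 16→3, 11→5, 39→2, 9→7
Rank sum = 3 + 5 + 2 + 7 = 17

17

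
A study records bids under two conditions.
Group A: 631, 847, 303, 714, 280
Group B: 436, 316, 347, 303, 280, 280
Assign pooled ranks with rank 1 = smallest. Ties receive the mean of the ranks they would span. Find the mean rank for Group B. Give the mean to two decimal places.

4.92

Sorted (ascending): 280, 280, 280, 303, 303, 316, 347, 436, 631, 714, 847
The 3 values of 280 occupy positions 1–3 → average rank 2.
The 2 values of 303 occupy positions 4–5 → average rank (4+5)/2 = 4.5.
Group B values → pooled ranks: 436→8, 316→6, 347→7, 303→4.5, 280→2, 280→2
Mean rank = (8 + 6 + 7 + 4.5 + 2 + 2) / 6 = 4.92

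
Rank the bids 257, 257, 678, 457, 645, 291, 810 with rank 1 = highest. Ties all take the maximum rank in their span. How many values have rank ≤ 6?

5

Sorted (descending): 810, 678, 645, 457, 291, 257, 257
The 2 values of 257 occupy positions 6–7 → each gets rank 7.
Ranks ≤ 6: {1, 2, 3, 4, 5} → 5 values.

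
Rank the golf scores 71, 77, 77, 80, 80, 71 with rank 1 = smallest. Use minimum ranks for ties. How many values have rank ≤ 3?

Sorted (ascending): 71, 71, 77, 77, 80, 80
The 2 values of 71 occupy positions 1–2 → each gets rank 1.
The 2 values of 77 occupy positions 3–4 → each gets rank 3.
The 2 values of 80 occupy positions 5–6 → each gets rank 5.
Ranks ≤ 3: {1, 1, 3, 3} → 4 values.

4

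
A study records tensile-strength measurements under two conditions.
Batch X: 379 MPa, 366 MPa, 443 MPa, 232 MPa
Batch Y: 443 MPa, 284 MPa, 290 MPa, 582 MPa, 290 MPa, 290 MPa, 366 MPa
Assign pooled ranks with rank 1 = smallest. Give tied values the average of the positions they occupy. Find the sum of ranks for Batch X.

Sorted (ascending): 232, 284, 290, 290, 290, 366, 366, 379, 443, 443, 582
The 3 values of 290 occupy positions 3–5 → average rank 4.
The 2 values of 366 occupy positions 6–7 → average rank (6+7)/2 = 6.5.
The 2 values of 443 occupy positions 9–10 → average rank (9+10)/2 = 9.5.
Batch X values → pooled ranks: 379→8, 366→6.5, 443→9.5, 232→1
Rank sum = 8 + 6.5 + 9.5 + 1 = 25

25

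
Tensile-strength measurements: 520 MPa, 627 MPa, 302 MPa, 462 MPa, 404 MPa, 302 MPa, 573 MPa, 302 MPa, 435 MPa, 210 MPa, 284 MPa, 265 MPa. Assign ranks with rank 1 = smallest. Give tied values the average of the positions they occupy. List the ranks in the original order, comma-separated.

10, 12, 5, 9, 7, 5, 11, 5, 8, 1, 3, 2

Sorted (ascending): 210, 265, 284, 302, 302, 302, 404, 435, 462, 520, 573, 627
The 3 values of 302 occupy positions 4–6 → average rank 5.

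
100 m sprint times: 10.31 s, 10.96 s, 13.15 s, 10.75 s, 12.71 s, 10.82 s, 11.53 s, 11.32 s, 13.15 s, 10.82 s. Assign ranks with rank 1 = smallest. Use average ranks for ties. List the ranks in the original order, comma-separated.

1, 5, 9.5, 2, 8, 3.5, 7, 6, 9.5, 3.5

Sorted (ascending): 10.31, 10.75, 10.82, 10.82, 10.96, 11.32, 11.53, 12.71, 13.15, 13.15
The 2 values of 10.82 occupy positions 3–4 → average rank (3+4)/2 = 3.5.
The 2 values of 13.15 occupy positions 9–10 → average rank (9+10)/2 = 9.5.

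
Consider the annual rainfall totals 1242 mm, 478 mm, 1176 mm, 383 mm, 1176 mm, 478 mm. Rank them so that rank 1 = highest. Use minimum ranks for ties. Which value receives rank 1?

1242

Sorted (descending): 1242, 1176, 1176, 478, 478, 383
The 2 values of 1176 occupy positions 2–3 → each gets rank 2.
The 2 values of 478 occupy positions 4–5 → each gets rank 4.
Rank 1 → value 1242.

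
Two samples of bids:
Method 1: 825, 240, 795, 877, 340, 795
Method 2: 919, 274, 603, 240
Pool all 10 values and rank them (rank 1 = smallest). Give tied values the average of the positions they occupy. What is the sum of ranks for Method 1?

Sorted (ascending): 240, 240, 274, 340, 603, 795, 795, 825, 877, 919
The 2 values of 240 occupy positions 1–2 → average rank (1+2)/2 = 1.5.
The 2 values of 795 occupy positions 6–7 → average rank (6+7)/2 = 6.5.
Method 1 values → pooled ranks: 825→8, 240→1.5, 795→6.5, 877→9, 340→4, 795→6.5
Rank sum = 8 + 1.5 + 6.5 + 9 + 4 + 6.5 = 35.5

35.5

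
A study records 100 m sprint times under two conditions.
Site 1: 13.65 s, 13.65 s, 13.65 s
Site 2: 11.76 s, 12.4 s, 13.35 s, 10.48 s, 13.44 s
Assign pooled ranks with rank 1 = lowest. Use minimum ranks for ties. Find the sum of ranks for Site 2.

15

Sorted (ascending): 10.48, 11.76, 12.4, 13.35, 13.44, 13.65, 13.65, 13.65
The 3 values of 13.65 occupy positions 6–8 → each gets rank 6.
Site 2 values → pooled ranks: 11.76→2, 12.4→3, 13.35→4, 10.48→1, 13.44→5
Rank sum = 2 + 3 + 4 + 1 + 5 = 15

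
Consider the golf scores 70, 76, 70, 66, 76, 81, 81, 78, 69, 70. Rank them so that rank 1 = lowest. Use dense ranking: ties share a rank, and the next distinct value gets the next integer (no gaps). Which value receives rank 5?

Sorted (ascending): 66, 69, 70, 70, 70, 76, 76, 78, 81, 81
The 3 values of 70 share dense rank 3.
The 2 values of 76 share dense rank 4.
The 2 values of 81 share dense rank 6.
Remaining distinct values take the next consecutive integers.
Rank 5 → value 78.

78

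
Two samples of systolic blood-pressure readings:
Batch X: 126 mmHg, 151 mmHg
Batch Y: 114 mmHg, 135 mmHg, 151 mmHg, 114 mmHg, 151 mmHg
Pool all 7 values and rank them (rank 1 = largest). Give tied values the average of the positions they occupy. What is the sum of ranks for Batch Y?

21

Sorted (descending): 151, 151, 151, 135, 126, 114, 114
The 3 values of 151 occupy positions 1–3 → average rank 2.
The 2 values of 114 occupy positions 6–7 → average rank (6+7)/2 = 6.5.
Batch Y values → pooled ranks: 114→6.5, 135→4, 151→2, 114→6.5, 151→2
Rank sum = 6.5 + 4 + 2 + 6.5 + 2 = 21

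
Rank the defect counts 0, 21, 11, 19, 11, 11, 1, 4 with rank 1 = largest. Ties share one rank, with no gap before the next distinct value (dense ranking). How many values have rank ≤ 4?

6

Sorted (descending): 21, 19, 11, 11, 11, 4, 1, 0
The 3 values of 11 share dense rank 3.
Remaining distinct values take the next consecutive integers.
Ranks ≤ 4: {1, 2, 3, 3, 3, 4} → 6 values.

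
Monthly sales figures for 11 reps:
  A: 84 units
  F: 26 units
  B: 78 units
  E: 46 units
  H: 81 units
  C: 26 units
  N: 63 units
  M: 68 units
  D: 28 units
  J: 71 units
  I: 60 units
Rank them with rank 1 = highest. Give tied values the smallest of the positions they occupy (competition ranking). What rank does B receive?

Sorted (descending): 84, 81, 78, 71, 68, 63, 60, 46, 28, 26, 26
The 2 values of 26 occupy positions 10–11 → each gets rank 10.
B has value 78 units → rank 3.

3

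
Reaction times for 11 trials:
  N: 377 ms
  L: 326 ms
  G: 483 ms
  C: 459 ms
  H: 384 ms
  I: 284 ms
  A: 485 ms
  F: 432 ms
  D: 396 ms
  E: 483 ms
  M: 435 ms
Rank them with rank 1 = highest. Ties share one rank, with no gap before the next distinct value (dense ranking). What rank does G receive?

Sorted (descending): 485, 483, 483, 459, 435, 432, 396, 384, 377, 326, 284
The 2 values of 483 share dense rank 2.
Remaining distinct values take the next consecutive integers.
G has value 483 ms → rank 2.

2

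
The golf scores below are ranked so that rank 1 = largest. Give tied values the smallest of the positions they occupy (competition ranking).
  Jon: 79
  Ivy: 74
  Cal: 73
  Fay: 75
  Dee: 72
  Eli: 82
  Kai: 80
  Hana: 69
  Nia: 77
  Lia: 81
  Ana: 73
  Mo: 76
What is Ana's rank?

9

Sorted (descending): 82, 81, 80, 79, 77, 76, 75, 74, 73, 73, 72, 69
The 2 values of 73 occupy positions 9–10 → each gets rank 9.
Ana has value 73 → rank 9.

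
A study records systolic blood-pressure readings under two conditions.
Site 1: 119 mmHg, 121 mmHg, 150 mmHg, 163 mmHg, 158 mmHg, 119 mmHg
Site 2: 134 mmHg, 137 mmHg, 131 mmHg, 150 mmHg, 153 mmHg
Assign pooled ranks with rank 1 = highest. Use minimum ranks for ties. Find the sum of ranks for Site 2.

Sorted (descending): 163, 158, 153, 150, 150, 137, 134, 131, 121, 119, 119
The 2 values of 150 occupy positions 4–5 → each gets rank 4.
The 2 values of 119 occupy positions 10–11 → each gets rank 10.
Site 2 values → pooled ranks: 134→7, 137→6, 131→8, 150→4, 153→3
Rank sum = 7 + 6 + 8 + 4 + 3 = 28

28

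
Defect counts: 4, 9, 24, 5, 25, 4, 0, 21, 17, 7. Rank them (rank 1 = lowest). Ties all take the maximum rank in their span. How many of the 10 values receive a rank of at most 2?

1

Sorted (ascending): 0, 4, 4, 5, 7, 9, 17, 21, 24, 25
The 2 values of 4 occupy positions 2–3 → each gets rank 3.
Ranks ≤ 2: {1} → 1 value.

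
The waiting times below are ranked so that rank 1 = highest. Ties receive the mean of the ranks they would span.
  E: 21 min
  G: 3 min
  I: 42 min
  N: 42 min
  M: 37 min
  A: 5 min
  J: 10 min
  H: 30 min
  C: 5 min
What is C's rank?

7.5

Sorted (descending): 42, 42, 37, 30, 21, 10, 5, 5, 3
The 2 values of 42 occupy positions 1–2 → average rank (1+2)/2 = 1.5.
The 2 values of 5 occupy positions 7–8 → average rank (7+8)/2 = 7.5.
C has value 5 min → rank 7.5.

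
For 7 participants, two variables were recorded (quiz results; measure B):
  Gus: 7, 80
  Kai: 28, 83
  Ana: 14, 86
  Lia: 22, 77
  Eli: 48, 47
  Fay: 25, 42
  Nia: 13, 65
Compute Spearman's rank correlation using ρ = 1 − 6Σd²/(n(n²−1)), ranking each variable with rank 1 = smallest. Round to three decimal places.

Ranks of variable 1: 1, 6, 3, 4, 7, 5, 2
Ranks of variable 2: 5, 6, 7, 4, 2, 1, 3
d = r₁ − r₂: -4, 0, -4, 0, 5, 4, -1
d²: 16, 0, 16, 0, 25, 16, 1; Σd² = 74
ρ = 1 − 6·74/(7·48) = 1 − 444/336 = -0.321

-0.321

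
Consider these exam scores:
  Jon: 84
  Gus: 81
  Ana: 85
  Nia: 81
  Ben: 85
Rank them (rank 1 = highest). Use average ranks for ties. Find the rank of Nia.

Sorted (descending): 85, 85, 84, 81, 81
The 2 values of 85 occupy positions 1–2 → average rank (1+2)/2 = 1.5.
The 2 values of 81 occupy positions 4–5 → average rank (4+5)/2 = 4.5.
Nia has value 81 → rank 4.5.

4.5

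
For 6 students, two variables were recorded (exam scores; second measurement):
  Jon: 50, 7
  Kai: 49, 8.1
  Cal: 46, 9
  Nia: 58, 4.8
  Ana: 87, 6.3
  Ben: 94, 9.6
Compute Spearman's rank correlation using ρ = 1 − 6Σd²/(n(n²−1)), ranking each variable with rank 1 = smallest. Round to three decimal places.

-0.086

Ranks of variable 1: 3, 2, 1, 4, 5, 6
Ranks of variable 2: 3, 4, 5, 1, 2, 6
d = r₁ − r₂: 0, -2, -4, 3, 3, 0
d²: 0, 4, 16, 9, 9, 0; Σd² = 38
ρ = 1 − 6·38/(6·35) = 1 − 228/210 = -0.086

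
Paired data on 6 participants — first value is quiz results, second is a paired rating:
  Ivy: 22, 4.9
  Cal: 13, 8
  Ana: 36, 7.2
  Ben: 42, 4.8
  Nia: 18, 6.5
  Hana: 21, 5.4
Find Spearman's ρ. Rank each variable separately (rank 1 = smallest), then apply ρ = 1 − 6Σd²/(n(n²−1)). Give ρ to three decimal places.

-0.657

Ranks of variable 1: 4, 1, 5, 6, 2, 3
Ranks of variable 2: 2, 6, 5, 1, 4, 3
d = r₁ − r₂: 2, -5, 0, 5, -2, 0
d²: 4, 25, 0, 25, 4, 0; Σd² = 58
ρ = 1 − 6·58/(6·35) = 1 − 348/210 = -0.657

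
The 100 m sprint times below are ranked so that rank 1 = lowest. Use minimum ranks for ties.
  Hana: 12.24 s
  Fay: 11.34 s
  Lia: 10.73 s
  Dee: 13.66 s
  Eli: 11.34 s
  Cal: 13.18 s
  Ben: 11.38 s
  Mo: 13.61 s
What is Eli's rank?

2

Sorted (ascending): 10.73, 11.34, 11.34, 11.38, 12.24, 13.18, 13.61, 13.66
The 2 values of 11.34 occupy positions 2–3 → each gets rank 2.
Eli has value 11.34 s → rank 2.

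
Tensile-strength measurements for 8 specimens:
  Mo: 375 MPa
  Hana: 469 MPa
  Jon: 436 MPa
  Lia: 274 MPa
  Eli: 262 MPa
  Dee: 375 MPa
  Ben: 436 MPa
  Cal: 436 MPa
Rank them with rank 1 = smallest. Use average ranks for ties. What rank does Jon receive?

6

Sorted (ascending): 262, 274, 375, 375, 436, 436, 436, 469
The 2 values of 375 occupy positions 3–4 → average rank (3+4)/2 = 3.5.
The 3 values of 436 occupy positions 5–7 → average rank 6.
Jon has value 436 MPa → rank 6.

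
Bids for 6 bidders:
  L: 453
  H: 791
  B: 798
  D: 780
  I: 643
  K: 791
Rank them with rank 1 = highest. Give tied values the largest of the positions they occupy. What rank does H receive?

3

Sorted (descending): 798, 791, 791, 780, 643, 453
The 2 values of 791 occupy positions 2–3 → each gets rank 3.
H has value 791 → rank 3.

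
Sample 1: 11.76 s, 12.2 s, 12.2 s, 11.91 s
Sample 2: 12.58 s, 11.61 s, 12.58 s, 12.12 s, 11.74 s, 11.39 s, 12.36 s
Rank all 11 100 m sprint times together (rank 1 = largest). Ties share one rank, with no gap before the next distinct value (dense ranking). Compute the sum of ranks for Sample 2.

32

Sorted (descending): 12.58, 12.58, 12.36, 12.2, 12.2, 12.12, 11.91, 11.76, 11.74, 11.61, 11.39
The 2 values of 12.58 share dense rank 1.
The 2 values of 12.2 share dense rank 3.
Remaining distinct values take the next consecutive integers.
Sample 2 values → pooled ranks: 12.58→1, 11.61→8, 12.58→1, 12.12→4, 11.74→7, 11.39→9, 12.36→2
Rank sum = 1 + 8 + 1 + 4 + 7 + 9 + 2 = 32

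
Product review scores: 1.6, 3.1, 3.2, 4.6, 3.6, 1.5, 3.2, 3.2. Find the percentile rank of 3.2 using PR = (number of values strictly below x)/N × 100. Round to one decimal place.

37.5

N = 8.
Strictly below 3.2: 3. Equal to 3.2: 3.
PR = 3/8 × 100 = 37.5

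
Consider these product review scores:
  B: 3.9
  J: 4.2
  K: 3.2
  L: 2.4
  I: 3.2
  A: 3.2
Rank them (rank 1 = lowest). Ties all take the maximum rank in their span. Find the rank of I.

Sorted (ascending): 2.4, 3.2, 3.2, 3.2, 3.9, 4.2
The 3 values of 3.2 occupy positions 2–4 → each gets rank 4.
I has value 3.2 → rank 4.

4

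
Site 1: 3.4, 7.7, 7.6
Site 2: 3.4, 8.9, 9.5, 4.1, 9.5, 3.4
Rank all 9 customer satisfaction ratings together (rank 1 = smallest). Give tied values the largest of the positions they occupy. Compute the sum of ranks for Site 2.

35

Sorted (ascending): 3.4, 3.4, 3.4, 4.1, 7.6, 7.7, 8.9, 9.5, 9.5
The 3 values of 3.4 occupy positions 1–3 → each gets rank 3.
The 2 values of 9.5 occupy positions 8–9 → each gets rank 9.
Site 2 values → pooled ranks: 3.4→3, 8.9→7, 9.5→9, 4.1→4, 9.5→9, 3.4→3
Rank sum = 3 + 7 + 9 + 4 + 9 + 3 = 35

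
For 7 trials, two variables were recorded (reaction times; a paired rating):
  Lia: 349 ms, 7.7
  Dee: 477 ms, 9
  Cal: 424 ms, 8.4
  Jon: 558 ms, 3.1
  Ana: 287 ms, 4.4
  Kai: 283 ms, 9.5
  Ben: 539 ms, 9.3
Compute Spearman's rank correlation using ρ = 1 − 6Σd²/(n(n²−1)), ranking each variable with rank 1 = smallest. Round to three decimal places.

-0.286

Ranks of variable 1: 3, 5, 4, 7, 2, 1, 6
Ranks of variable 2: 3, 5, 4, 1, 2, 7, 6
d = r₁ − r₂: 0, 0, 0, 6, 0, -6, 0
d²: 0, 0, 0, 36, 0, 36, 0; Σd² = 72
ρ = 1 − 6·72/(7·48) = 1 − 432/336 = -0.286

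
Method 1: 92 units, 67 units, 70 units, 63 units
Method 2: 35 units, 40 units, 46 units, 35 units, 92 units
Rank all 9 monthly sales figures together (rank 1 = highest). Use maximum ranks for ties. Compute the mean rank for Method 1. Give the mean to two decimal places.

Sorted (descending): 92, 92, 70, 67, 63, 46, 40, 35, 35
The 2 values of 92 occupy positions 1–2 → each gets rank 2.
The 2 values of 35 occupy positions 8–9 → each gets rank 9.
Method 1 values → pooled ranks: 92→2, 67→4, 70→3, 63→5
Mean rank = (2 + 4 + 3 + 5) / 4 = 3.50

3.50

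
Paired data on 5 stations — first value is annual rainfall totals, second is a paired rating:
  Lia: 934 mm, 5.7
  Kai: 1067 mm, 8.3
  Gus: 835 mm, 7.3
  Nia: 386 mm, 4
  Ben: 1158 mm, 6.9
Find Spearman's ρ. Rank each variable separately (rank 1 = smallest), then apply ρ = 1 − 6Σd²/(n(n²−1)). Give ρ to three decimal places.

0.500

Ranks of variable 1: 3, 4, 2, 1, 5
Ranks of variable 2: 2, 5, 4, 1, 3
d = r₁ − r₂: 1, -1, -2, 0, 2
d²: 1, 1, 4, 0, 4; Σd² = 10
ρ = 1 − 6·10/(5·24) = 1 − 60/120 = 0.500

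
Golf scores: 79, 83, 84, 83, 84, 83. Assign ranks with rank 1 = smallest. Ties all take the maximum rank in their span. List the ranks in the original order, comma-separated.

Sorted (ascending): 79, 83, 83, 83, 84, 84
The 3 values of 83 occupy positions 2–4 → each gets rank 4.
The 2 values of 84 occupy positions 5–6 → each gets rank 6.

1, 4, 6, 4, 6, 4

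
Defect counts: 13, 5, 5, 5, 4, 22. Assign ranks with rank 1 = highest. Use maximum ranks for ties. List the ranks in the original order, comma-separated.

Sorted (descending): 22, 13, 5, 5, 5, 4
The 3 values of 5 occupy positions 3–5 → each gets rank 5.

2, 5, 5, 5, 6, 1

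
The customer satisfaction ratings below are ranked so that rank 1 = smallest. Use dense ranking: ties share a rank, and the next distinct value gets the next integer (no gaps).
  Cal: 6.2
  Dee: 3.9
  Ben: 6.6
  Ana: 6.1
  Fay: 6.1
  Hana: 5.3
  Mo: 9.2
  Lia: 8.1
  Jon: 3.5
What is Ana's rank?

Sorted (ascending): 3.5, 3.9, 5.3, 6.1, 6.1, 6.2, 6.6, 8.1, 9.2
The 2 values of 6.1 share dense rank 4.
Remaining distinct values take the next consecutive integers.
Ana has value 6.1 → rank 4.

4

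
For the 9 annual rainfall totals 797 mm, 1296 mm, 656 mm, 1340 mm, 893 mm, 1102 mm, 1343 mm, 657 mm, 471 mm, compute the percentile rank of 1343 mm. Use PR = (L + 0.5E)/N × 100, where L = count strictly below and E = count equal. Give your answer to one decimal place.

94.4

N = 9.
Strictly below 1343: 8. Equal to 1343: 1.
PR = (8 + 0.5·1)/9 × 100 = 94.4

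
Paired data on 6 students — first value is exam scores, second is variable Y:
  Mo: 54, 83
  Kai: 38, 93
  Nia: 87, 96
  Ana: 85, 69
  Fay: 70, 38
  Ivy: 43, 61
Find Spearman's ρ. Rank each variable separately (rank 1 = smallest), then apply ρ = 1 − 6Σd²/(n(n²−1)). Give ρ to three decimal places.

Ranks of variable 1: 3, 1, 6, 5, 4, 2
Ranks of variable 2: 4, 5, 6, 3, 1, 2
d = r₁ − r₂: -1, -4, 0, 2, 3, 0
d²: 1, 16, 0, 4, 9, 0; Σd² = 30
ρ = 1 − 6·30/(6·35) = 1 − 180/210 = 0.143

0.143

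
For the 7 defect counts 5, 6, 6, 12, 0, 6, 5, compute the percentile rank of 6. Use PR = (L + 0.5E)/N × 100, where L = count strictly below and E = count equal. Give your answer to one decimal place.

64.3

N = 7.
Strictly below 6: 3. Equal to 6: 3.
PR = (3 + 0.5·3)/7 × 100 = 64.3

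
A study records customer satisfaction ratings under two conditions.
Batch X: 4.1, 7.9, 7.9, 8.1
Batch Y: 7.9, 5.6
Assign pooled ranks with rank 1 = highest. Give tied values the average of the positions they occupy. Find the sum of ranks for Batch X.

13

Sorted (descending): 8.1, 7.9, 7.9, 7.9, 5.6, 4.1
The 3 values of 7.9 occupy positions 2–4 → average rank 3.
Batch X values → pooled ranks: 4.1→6, 7.9→3, 7.9→3, 8.1→1
Rank sum = 6 + 3 + 3 + 1 = 13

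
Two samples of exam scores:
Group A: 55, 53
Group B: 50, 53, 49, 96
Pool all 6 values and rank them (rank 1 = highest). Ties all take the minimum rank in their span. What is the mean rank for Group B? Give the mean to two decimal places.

3.75

Sorted (descending): 96, 55, 53, 53, 50, 49
The 2 values of 53 occupy positions 3–4 → each gets rank 3.
Group B values → pooled ranks: 50→5, 53→3, 49→6, 96→1
Mean rank = (5 + 3 + 6 + 1) / 4 = 3.75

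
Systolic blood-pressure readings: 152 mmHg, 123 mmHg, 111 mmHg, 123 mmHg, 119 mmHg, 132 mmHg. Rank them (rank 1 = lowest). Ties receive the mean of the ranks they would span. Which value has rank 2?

119

Sorted (ascending): 111, 119, 123, 123, 132, 152
The 2 values of 123 occupy positions 3–4 → average rank (3+4)/2 = 3.5.
Rank 2 → value 119.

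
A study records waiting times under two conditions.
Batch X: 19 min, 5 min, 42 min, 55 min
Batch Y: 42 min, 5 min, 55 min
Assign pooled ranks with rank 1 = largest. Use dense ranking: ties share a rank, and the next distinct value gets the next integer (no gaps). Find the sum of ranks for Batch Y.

Sorted (descending): 55, 55, 42, 42, 19, 5, 5
The 2 values of 55 share dense rank 1.
The 2 values of 42 share dense rank 2.
The 2 values of 5 share dense rank 4.
Remaining distinct values take the next consecutive integers.
Batch Y values → pooled ranks: 42→2, 5→4, 55→1
Rank sum = 2 + 4 + 1 = 7

7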